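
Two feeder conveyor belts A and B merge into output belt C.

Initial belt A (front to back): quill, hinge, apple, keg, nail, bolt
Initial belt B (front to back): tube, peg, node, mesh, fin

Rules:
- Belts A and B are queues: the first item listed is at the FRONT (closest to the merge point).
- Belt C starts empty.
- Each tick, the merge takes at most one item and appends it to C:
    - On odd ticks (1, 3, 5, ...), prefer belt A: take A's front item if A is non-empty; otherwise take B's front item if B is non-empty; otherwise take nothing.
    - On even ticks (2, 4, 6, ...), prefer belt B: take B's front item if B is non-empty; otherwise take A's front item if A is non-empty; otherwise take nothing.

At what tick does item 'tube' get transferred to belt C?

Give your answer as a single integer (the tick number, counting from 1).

Answer: 2

Derivation:
Tick 1: prefer A, take quill from A; A=[hinge,apple,keg,nail,bolt] B=[tube,peg,node,mesh,fin] C=[quill]
Tick 2: prefer B, take tube from B; A=[hinge,apple,keg,nail,bolt] B=[peg,node,mesh,fin] C=[quill,tube]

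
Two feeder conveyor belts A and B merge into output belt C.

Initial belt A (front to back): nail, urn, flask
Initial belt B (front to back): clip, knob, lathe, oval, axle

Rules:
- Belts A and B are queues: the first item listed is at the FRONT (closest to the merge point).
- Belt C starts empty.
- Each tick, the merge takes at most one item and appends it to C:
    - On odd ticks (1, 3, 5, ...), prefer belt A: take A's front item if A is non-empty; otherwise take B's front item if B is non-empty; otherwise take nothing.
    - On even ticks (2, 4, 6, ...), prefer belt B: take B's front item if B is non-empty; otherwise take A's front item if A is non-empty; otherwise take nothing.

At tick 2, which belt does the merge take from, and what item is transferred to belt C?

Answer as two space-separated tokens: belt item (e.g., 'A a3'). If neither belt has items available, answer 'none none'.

Tick 1: prefer A, take nail from A; A=[urn,flask] B=[clip,knob,lathe,oval,axle] C=[nail]
Tick 2: prefer B, take clip from B; A=[urn,flask] B=[knob,lathe,oval,axle] C=[nail,clip]

Answer: B clip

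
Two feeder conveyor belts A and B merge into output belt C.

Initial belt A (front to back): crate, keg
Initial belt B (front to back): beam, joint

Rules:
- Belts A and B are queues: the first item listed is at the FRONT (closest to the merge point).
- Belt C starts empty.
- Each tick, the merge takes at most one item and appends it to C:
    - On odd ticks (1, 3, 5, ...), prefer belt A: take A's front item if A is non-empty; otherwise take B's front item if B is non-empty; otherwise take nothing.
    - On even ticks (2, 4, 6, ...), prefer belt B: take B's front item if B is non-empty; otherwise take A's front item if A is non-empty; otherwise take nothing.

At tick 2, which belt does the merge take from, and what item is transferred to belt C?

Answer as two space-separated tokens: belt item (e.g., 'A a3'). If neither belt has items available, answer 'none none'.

Tick 1: prefer A, take crate from A; A=[keg] B=[beam,joint] C=[crate]
Tick 2: prefer B, take beam from B; A=[keg] B=[joint] C=[crate,beam]

Answer: B beam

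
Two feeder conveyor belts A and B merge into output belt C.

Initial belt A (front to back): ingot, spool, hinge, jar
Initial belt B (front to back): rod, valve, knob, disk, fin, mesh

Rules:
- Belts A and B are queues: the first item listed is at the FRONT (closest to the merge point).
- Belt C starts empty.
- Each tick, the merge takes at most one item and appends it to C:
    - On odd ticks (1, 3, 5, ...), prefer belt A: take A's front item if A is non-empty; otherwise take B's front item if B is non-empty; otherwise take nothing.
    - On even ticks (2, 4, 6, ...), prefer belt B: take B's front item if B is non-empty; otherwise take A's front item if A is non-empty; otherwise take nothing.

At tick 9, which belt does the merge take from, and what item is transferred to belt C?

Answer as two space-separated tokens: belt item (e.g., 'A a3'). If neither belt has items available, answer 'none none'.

Answer: B fin

Derivation:
Tick 1: prefer A, take ingot from A; A=[spool,hinge,jar] B=[rod,valve,knob,disk,fin,mesh] C=[ingot]
Tick 2: prefer B, take rod from B; A=[spool,hinge,jar] B=[valve,knob,disk,fin,mesh] C=[ingot,rod]
Tick 3: prefer A, take spool from A; A=[hinge,jar] B=[valve,knob,disk,fin,mesh] C=[ingot,rod,spool]
Tick 4: prefer B, take valve from B; A=[hinge,jar] B=[knob,disk,fin,mesh] C=[ingot,rod,spool,valve]
Tick 5: prefer A, take hinge from A; A=[jar] B=[knob,disk,fin,mesh] C=[ingot,rod,spool,valve,hinge]
Tick 6: prefer B, take knob from B; A=[jar] B=[disk,fin,mesh] C=[ingot,rod,spool,valve,hinge,knob]
Tick 7: prefer A, take jar from A; A=[-] B=[disk,fin,mesh] C=[ingot,rod,spool,valve,hinge,knob,jar]
Tick 8: prefer B, take disk from B; A=[-] B=[fin,mesh] C=[ingot,rod,spool,valve,hinge,knob,jar,disk]
Tick 9: prefer A, take fin from B; A=[-] B=[mesh] C=[ingot,rod,spool,valve,hinge,knob,jar,disk,fin]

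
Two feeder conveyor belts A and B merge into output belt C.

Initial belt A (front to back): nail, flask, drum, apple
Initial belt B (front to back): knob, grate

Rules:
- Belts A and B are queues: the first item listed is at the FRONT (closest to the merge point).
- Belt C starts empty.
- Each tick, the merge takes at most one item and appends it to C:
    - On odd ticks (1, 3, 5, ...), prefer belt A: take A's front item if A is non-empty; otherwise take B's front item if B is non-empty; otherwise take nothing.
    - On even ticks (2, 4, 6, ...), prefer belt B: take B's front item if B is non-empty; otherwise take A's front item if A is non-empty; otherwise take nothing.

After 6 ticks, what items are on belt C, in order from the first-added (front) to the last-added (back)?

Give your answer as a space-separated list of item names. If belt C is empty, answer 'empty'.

Answer: nail knob flask grate drum apple

Derivation:
Tick 1: prefer A, take nail from A; A=[flask,drum,apple] B=[knob,grate] C=[nail]
Tick 2: prefer B, take knob from B; A=[flask,drum,apple] B=[grate] C=[nail,knob]
Tick 3: prefer A, take flask from A; A=[drum,apple] B=[grate] C=[nail,knob,flask]
Tick 4: prefer B, take grate from B; A=[drum,apple] B=[-] C=[nail,knob,flask,grate]
Tick 5: prefer A, take drum from A; A=[apple] B=[-] C=[nail,knob,flask,grate,drum]
Tick 6: prefer B, take apple from A; A=[-] B=[-] C=[nail,knob,flask,grate,drum,apple]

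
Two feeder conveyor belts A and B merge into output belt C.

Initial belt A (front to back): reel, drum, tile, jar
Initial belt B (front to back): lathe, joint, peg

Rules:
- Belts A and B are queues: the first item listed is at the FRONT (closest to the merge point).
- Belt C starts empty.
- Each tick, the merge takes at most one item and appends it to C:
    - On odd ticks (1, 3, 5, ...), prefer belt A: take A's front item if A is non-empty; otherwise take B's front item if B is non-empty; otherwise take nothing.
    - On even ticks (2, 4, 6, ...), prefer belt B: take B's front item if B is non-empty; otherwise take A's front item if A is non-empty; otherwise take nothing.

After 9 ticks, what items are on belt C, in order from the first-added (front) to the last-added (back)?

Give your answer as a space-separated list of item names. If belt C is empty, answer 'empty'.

Answer: reel lathe drum joint tile peg jar

Derivation:
Tick 1: prefer A, take reel from A; A=[drum,tile,jar] B=[lathe,joint,peg] C=[reel]
Tick 2: prefer B, take lathe from B; A=[drum,tile,jar] B=[joint,peg] C=[reel,lathe]
Tick 3: prefer A, take drum from A; A=[tile,jar] B=[joint,peg] C=[reel,lathe,drum]
Tick 4: prefer B, take joint from B; A=[tile,jar] B=[peg] C=[reel,lathe,drum,joint]
Tick 5: prefer A, take tile from A; A=[jar] B=[peg] C=[reel,lathe,drum,joint,tile]
Tick 6: prefer B, take peg from B; A=[jar] B=[-] C=[reel,lathe,drum,joint,tile,peg]
Tick 7: prefer A, take jar from A; A=[-] B=[-] C=[reel,lathe,drum,joint,tile,peg,jar]
Tick 8: prefer B, both empty, nothing taken; A=[-] B=[-] C=[reel,lathe,drum,joint,tile,peg,jar]
Tick 9: prefer A, both empty, nothing taken; A=[-] B=[-] C=[reel,lathe,drum,joint,tile,peg,jar]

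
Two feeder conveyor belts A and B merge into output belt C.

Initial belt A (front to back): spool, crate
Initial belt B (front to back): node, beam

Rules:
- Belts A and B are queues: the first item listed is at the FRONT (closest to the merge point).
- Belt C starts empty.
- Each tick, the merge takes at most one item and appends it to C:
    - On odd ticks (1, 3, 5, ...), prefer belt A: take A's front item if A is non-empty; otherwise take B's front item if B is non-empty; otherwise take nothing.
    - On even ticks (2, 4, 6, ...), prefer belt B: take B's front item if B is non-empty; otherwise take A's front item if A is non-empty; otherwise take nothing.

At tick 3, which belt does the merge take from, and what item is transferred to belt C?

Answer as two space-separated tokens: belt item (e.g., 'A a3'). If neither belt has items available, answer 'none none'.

Tick 1: prefer A, take spool from A; A=[crate] B=[node,beam] C=[spool]
Tick 2: prefer B, take node from B; A=[crate] B=[beam] C=[spool,node]
Tick 3: prefer A, take crate from A; A=[-] B=[beam] C=[spool,node,crate]

Answer: A crate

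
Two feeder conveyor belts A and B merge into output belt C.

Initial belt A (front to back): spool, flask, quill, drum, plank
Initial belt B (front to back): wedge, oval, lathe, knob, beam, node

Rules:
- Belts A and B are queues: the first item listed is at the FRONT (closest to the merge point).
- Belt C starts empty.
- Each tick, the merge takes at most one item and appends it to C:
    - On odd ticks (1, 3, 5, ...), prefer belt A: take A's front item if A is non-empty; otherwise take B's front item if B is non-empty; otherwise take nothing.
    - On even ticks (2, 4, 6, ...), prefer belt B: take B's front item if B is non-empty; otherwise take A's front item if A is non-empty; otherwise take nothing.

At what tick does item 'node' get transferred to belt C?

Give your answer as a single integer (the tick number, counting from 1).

Tick 1: prefer A, take spool from A; A=[flask,quill,drum,plank] B=[wedge,oval,lathe,knob,beam,node] C=[spool]
Tick 2: prefer B, take wedge from B; A=[flask,quill,drum,plank] B=[oval,lathe,knob,beam,node] C=[spool,wedge]
Tick 3: prefer A, take flask from A; A=[quill,drum,plank] B=[oval,lathe,knob,beam,node] C=[spool,wedge,flask]
Tick 4: prefer B, take oval from B; A=[quill,drum,plank] B=[lathe,knob,beam,node] C=[spool,wedge,flask,oval]
Tick 5: prefer A, take quill from A; A=[drum,plank] B=[lathe,knob,beam,node] C=[spool,wedge,flask,oval,quill]
Tick 6: prefer B, take lathe from B; A=[drum,plank] B=[knob,beam,node] C=[spool,wedge,flask,oval,quill,lathe]
Tick 7: prefer A, take drum from A; A=[plank] B=[knob,beam,node] C=[spool,wedge,flask,oval,quill,lathe,drum]
Tick 8: prefer B, take knob from B; A=[plank] B=[beam,node] C=[spool,wedge,flask,oval,quill,lathe,drum,knob]
Tick 9: prefer A, take plank from A; A=[-] B=[beam,node] C=[spool,wedge,flask,oval,quill,lathe,drum,knob,plank]
Tick 10: prefer B, take beam from B; A=[-] B=[node] C=[spool,wedge,flask,oval,quill,lathe,drum,knob,plank,beam]
Tick 11: prefer A, take node from B; A=[-] B=[-] C=[spool,wedge,flask,oval,quill,lathe,drum,knob,plank,beam,node]

Answer: 11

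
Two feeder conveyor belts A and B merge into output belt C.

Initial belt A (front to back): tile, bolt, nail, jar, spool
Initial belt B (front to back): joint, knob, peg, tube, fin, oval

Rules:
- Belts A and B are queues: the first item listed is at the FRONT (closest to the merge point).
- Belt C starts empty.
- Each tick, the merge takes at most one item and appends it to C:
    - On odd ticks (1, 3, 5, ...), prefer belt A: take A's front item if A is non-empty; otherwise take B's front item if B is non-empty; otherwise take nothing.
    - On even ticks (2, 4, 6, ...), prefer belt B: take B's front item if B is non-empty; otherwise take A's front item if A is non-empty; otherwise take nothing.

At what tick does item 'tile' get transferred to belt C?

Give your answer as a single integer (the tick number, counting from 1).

Answer: 1

Derivation:
Tick 1: prefer A, take tile from A; A=[bolt,nail,jar,spool] B=[joint,knob,peg,tube,fin,oval] C=[tile]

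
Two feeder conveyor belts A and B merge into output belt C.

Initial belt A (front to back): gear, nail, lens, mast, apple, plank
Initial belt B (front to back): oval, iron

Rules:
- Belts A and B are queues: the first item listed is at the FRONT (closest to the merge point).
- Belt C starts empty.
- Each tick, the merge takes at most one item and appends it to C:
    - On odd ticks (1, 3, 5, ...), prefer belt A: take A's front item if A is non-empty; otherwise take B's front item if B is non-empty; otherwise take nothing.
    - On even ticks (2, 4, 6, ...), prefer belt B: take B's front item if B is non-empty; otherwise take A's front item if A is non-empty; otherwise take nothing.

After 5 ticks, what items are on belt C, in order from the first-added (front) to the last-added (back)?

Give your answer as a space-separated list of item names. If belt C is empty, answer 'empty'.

Tick 1: prefer A, take gear from A; A=[nail,lens,mast,apple,plank] B=[oval,iron] C=[gear]
Tick 2: prefer B, take oval from B; A=[nail,lens,mast,apple,plank] B=[iron] C=[gear,oval]
Tick 3: prefer A, take nail from A; A=[lens,mast,apple,plank] B=[iron] C=[gear,oval,nail]
Tick 4: prefer B, take iron from B; A=[lens,mast,apple,plank] B=[-] C=[gear,oval,nail,iron]
Tick 5: prefer A, take lens from A; A=[mast,apple,plank] B=[-] C=[gear,oval,nail,iron,lens]

Answer: gear oval nail iron lens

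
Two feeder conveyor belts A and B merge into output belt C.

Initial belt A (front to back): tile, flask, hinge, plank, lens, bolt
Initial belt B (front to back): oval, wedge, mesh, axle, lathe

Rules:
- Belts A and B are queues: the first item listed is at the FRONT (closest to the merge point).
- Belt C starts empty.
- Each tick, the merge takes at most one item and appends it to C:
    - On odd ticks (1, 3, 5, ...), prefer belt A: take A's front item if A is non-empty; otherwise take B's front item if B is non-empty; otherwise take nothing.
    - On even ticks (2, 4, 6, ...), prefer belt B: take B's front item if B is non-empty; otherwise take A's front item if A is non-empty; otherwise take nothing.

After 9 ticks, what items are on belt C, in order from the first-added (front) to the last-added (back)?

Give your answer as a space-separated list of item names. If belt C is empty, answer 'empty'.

Answer: tile oval flask wedge hinge mesh plank axle lens

Derivation:
Tick 1: prefer A, take tile from A; A=[flask,hinge,plank,lens,bolt] B=[oval,wedge,mesh,axle,lathe] C=[tile]
Tick 2: prefer B, take oval from B; A=[flask,hinge,plank,lens,bolt] B=[wedge,mesh,axle,lathe] C=[tile,oval]
Tick 3: prefer A, take flask from A; A=[hinge,plank,lens,bolt] B=[wedge,mesh,axle,lathe] C=[tile,oval,flask]
Tick 4: prefer B, take wedge from B; A=[hinge,plank,lens,bolt] B=[mesh,axle,lathe] C=[tile,oval,flask,wedge]
Tick 5: prefer A, take hinge from A; A=[plank,lens,bolt] B=[mesh,axle,lathe] C=[tile,oval,flask,wedge,hinge]
Tick 6: prefer B, take mesh from B; A=[plank,lens,bolt] B=[axle,lathe] C=[tile,oval,flask,wedge,hinge,mesh]
Tick 7: prefer A, take plank from A; A=[lens,bolt] B=[axle,lathe] C=[tile,oval,flask,wedge,hinge,mesh,plank]
Tick 8: prefer B, take axle from B; A=[lens,bolt] B=[lathe] C=[tile,oval,flask,wedge,hinge,mesh,plank,axle]
Tick 9: prefer A, take lens from A; A=[bolt] B=[lathe] C=[tile,oval,flask,wedge,hinge,mesh,plank,axle,lens]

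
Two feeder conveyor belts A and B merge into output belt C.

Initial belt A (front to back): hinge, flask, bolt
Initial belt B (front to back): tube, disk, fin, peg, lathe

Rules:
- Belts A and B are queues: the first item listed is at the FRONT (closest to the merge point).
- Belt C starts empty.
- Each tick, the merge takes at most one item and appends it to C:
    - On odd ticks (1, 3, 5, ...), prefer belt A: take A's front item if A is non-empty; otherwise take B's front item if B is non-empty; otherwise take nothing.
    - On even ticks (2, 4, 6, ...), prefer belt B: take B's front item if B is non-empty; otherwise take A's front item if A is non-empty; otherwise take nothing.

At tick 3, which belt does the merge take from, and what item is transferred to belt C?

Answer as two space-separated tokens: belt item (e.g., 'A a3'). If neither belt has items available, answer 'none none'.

Answer: A flask

Derivation:
Tick 1: prefer A, take hinge from A; A=[flask,bolt] B=[tube,disk,fin,peg,lathe] C=[hinge]
Tick 2: prefer B, take tube from B; A=[flask,bolt] B=[disk,fin,peg,lathe] C=[hinge,tube]
Tick 3: prefer A, take flask from A; A=[bolt] B=[disk,fin,peg,lathe] C=[hinge,tube,flask]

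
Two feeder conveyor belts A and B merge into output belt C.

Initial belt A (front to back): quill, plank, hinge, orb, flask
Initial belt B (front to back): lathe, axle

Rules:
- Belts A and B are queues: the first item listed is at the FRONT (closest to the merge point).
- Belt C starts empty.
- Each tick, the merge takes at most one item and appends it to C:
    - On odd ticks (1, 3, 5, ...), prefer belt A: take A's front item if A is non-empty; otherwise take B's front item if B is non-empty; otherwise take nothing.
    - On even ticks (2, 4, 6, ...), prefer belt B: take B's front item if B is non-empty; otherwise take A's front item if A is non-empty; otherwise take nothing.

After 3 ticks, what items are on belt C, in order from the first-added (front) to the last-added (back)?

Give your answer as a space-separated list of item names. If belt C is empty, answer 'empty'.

Answer: quill lathe plank

Derivation:
Tick 1: prefer A, take quill from A; A=[plank,hinge,orb,flask] B=[lathe,axle] C=[quill]
Tick 2: prefer B, take lathe from B; A=[plank,hinge,orb,flask] B=[axle] C=[quill,lathe]
Tick 3: prefer A, take plank from A; A=[hinge,orb,flask] B=[axle] C=[quill,lathe,plank]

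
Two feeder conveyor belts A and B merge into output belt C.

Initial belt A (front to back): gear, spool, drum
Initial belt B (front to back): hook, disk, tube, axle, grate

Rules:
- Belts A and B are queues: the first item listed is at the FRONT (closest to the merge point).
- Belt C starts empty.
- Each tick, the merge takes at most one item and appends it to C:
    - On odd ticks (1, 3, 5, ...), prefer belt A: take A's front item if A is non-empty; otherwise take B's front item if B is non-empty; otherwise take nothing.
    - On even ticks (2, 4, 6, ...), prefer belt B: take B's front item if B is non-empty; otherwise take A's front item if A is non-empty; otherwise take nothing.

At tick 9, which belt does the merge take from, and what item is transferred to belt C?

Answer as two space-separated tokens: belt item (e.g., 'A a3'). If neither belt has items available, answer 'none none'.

Answer: none none

Derivation:
Tick 1: prefer A, take gear from A; A=[spool,drum] B=[hook,disk,tube,axle,grate] C=[gear]
Tick 2: prefer B, take hook from B; A=[spool,drum] B=[disk,tube,axle,grate] C=[gear,hook]
Tick 3: prefer A, take spool from A; A=[drum] B=[disk,tube,axle,grate] C=[gear,hook,spool]
Tick 4: prefer B, take disk from B; A=[drum] B=[tube,axle,grate] C=[gear,hook,spool,disk]
Tick 5: prefer A, take drum from A; A=[-] B=[tube,axle,grate] C=[gear,hook,spool,disk,drum]
Tick 6: prefer B, take tube from B; A=[-] B=[axle,grate] C=[gear,hook,spool,disk,drum,tube]
Tick 7: prefer A, take axle from B; A=[-] B=[grate] C=[gear,hook,spool,disk,drum,tube,axle]
Tick 8: prefer B, take grate from B; A=[-] B=[-] C=[gear,hook,spool,disk,drum,tube,axle,grate]
Tick 9: prefer A, both empty, nothing taken; A=[-] B=[-] C=[gear,hook,spool,disk,drum,tube,axle,grate]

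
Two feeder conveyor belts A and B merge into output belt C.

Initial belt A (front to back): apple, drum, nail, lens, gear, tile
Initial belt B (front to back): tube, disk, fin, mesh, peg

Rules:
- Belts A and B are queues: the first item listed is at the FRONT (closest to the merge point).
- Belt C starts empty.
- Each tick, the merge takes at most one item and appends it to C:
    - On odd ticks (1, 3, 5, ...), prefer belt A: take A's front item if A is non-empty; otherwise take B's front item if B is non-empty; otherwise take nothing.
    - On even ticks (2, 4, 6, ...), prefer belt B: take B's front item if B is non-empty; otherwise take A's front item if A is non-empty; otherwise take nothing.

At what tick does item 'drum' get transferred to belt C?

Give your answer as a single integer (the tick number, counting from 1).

Tick 1: prefer A, take apple from A; A=[drum,nail,lens,gear,tile] B=[tube,disk,fin,mesh,peg] C=[apple]
Tick 2: prefer B, take tube from B; A=[drum,nail,lens,gear,tile] B=[disk,fin,mesh,peg] C=[apple,tube]
Tick 3: prefer A, take drum from A; A=[nail,lens,gear,tile] B=[disk,fin,mesh,peg] C=[apple,tube,drum]

Answer: 3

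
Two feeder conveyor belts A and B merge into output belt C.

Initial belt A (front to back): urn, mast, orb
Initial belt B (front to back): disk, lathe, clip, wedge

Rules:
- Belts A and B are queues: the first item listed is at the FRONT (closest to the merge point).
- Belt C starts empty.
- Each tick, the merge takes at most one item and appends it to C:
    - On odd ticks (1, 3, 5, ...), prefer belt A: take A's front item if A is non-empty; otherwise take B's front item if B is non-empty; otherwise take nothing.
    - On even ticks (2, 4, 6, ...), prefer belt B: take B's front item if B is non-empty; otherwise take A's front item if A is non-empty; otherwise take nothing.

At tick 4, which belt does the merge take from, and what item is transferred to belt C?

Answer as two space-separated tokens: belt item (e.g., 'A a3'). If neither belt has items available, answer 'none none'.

Answer: B lathe

Derivation:
Tick 1: prefer A, take urn from A; A=[mast,orb] B=[disk,lathe,clip,wedge] C=[urn]
Tick 2: prefer B, take disk from B; A=[mast,orb] B=[lathe,clip,wedge] C=[urn,disk]
Tick 3: prefer A, take mast from A; A=[orb] B=[lathe,clip,wedge] C=[urn,disk,mast]
Tick 4: prefer B, take lathe from B; A=[orb] B=[clip,wedge] C=[urn,disk,mast,lathe]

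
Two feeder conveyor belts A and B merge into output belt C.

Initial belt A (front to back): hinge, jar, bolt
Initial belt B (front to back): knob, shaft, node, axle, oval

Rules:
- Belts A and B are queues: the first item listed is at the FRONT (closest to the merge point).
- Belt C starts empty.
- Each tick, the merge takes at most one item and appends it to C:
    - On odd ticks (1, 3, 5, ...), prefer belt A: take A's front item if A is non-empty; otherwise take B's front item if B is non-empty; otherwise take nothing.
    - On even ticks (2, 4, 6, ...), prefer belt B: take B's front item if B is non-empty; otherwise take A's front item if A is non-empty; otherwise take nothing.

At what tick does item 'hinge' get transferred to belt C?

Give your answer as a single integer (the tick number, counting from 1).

Answer: 1

Derivation:
Tick 1: prefer A, take hinge from A; A=[jar,bolt] B=[knob,shaft,node,axle,oval] C=[hinge]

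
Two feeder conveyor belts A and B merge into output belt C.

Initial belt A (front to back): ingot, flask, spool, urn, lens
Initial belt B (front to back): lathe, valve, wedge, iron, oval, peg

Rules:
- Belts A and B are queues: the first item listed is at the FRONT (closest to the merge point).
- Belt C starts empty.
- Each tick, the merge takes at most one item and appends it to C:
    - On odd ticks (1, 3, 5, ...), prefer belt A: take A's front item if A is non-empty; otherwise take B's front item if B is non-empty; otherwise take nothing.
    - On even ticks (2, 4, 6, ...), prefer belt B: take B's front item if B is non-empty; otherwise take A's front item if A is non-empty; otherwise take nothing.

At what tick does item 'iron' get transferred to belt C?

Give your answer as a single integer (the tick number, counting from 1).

Answer: 8

Derivation:
Tick 1: prefer A, take ingot from A; A=[flask,spool,urn,lens] B=[lathe,valve,wedge,iron,oval,peg] C=[ingot]
Tick 2: prefer B, take lathe from B; A=[flask,spool,urn,lens] B=[valve,wedge,iron,oval,peg] C=[ingot,lathe]
Tick 3: prefer A, take flask from A; A=[spool,urn,lens] B=[valve,wedge,iron,oval,peg] C=[ingot,lathe,flask]
Tick 4: prefer B, take valve from B; A=[spool,urn,lens] B=[wedge,iron,oval,peg] C=[ingot,lathe,flask,valve]
Tick 5: prefer A, take spool from A; A=[urn,lens] B=[wedge,iron,oval,peg] C=[ingot,lathe,flask,valve,spool]
Tick 6: prefer B, take wedge from B; A=[urn,lens] B=[iron,oval,peg] C=[ingot,lathe,flask,valve,spool,wedge]
Tick 7: prefer A, take urn from A; A=[lens] B=[iron,oval,peg] C=[ingot,lathe,flask,valve,spool,wedge,urn]
Tick 8: prefer B, take iron from B; A=[lens] B=[oval,peg] C=[ingot,lathe,flask,valve,spool,wedge,urn,iron]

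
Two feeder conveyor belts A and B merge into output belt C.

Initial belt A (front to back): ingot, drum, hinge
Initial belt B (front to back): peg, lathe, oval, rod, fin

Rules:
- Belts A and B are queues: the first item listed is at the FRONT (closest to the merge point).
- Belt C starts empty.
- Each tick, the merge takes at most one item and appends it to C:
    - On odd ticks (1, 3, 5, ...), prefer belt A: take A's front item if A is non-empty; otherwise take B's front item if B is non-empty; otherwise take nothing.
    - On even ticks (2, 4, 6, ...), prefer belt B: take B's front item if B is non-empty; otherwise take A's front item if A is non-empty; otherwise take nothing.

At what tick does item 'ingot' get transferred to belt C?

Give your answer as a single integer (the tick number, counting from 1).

Answer: 1

Derivation:
Tick 1: prefer A, take ingot from A; A=[drum,hinge] B=[peg,lathe,oval,rod,fin] C=[ingot]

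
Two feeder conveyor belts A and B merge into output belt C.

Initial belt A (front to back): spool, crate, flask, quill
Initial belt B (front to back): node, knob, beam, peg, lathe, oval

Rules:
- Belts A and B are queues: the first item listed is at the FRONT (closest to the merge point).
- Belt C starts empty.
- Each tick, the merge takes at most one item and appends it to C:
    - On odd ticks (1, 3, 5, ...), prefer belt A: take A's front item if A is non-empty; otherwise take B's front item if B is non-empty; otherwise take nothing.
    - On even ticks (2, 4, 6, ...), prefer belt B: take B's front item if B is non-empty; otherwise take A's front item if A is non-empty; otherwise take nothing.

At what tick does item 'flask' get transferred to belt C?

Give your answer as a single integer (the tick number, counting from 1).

Answer: 5

Derivation:
Tick 1: prefer A, take spool from A; A=[crate,flask,quill] B=[node,knob,beam,peg,lathe,oval] C=[spool]
Tick 2: prefer B, take node from B; A=[crate,flask,quill] B=[knob,beam,peg,lathe,oval] C=[spool,node]
Tick 3: prefer A, take crate from A; A=[flask,quill] B=[knob,beam,peg,lathe,oval] C=[spool,node,crate]
Tick 4: prefer B, take knob from B; A=[flask,quill] B=[beam,peg,lathe,oval] C=[spool,node,crate,knob]
Tick 5: prefer A, take flask from A; A=[quill] B=[beam,peg,lathe,oval] C=[spool,node,crate,knob,flask]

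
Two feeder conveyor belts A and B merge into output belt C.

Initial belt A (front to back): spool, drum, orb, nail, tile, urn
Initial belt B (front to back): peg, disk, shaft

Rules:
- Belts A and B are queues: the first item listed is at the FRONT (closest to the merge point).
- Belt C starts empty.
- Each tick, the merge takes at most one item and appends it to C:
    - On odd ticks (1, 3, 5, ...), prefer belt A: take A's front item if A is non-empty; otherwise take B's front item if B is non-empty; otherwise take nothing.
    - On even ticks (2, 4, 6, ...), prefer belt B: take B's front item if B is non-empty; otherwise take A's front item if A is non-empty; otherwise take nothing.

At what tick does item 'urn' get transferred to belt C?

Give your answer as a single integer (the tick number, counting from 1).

Answer: 9

Derivation:
Tick 1: prefer A, take spool from A; A=[drum,orb,nail,tile,urn] B=[peg,disk,shaft] C=[spool]
Tick 2: prefer B, take peg from B; A=[drum,orb,nail,tile,urn] B=[disk,shaft] C=[spool,peg]
Tick 3: prefer A, take drum from A; A=[orb,nail,tile,urn] B=[disk,shaft] C=[spool,peg,drum]
Tick 4: prefer B, take disk from B; A=[orb,nail,tile,urn] B=[shaft] C=[spool,peg,drum,disk]
Tick 5: prefer A, take orb from A; A=[nail,tile,urn] B=[shaft] C=[spool,peg,drum,disk,orb]
Tick 6: prefer B, take shaft from B; A=[nail,tile,urn] B=[-] C=[spool,peg,drum,disk,orb,shaft]
Tick 7: prefer A, take nail from A; A=[tile,urn] B=[-] C=[spool,peg,drum,disk,orb,shaft,nail]
Tick 8: prefer B, take tile from A; A=[urn] B=[-] C=[spool,peg,drum,disk,orb,shaft,nail,tile]
Tick 9: prefer A, take urn from A; A=[-] B=[-] C=[spool,peg,drum,disk,orb,shaft,nail,tile,urn]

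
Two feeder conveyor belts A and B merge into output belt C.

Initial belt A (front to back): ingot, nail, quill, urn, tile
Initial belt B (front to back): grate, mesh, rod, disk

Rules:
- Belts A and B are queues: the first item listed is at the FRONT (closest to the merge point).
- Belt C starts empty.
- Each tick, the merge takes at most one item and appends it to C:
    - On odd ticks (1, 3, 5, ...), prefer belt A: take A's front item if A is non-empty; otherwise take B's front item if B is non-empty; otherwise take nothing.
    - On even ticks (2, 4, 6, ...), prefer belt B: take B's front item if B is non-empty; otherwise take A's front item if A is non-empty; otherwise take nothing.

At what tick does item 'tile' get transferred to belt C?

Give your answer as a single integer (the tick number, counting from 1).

Tick 1: prefer A, take ingot from A; A=[nail,quill,urn,tile] B=[grate,mesh,rod,disk] C=[ingot]
Tick 2: prefer B, take grate from B; A=[nail,quill,urn,tile] B=[mesh,rod,disk] C=[ingot,grate]
Tick 3: prefer A, take nail from A; A=[quill,urn,tile] B=[mesh,rod,disk] C=[ingot,grate,nail]
Tick 4: prefer B, take mesh from B; A=[quill,urn,tile] B=[rod,disk] C=[ingot,grate,nail,mesh]
Tick 5: prefer A, take quill from A; A=[urn,tile] B=[rod,disk] C=[ingot,grate,nail,mesh,quill]
Tick 6: prefer B, take rod from B; A=[urn,tile] B=[disk] C=[ingot,grate,nail,mesh,quill,rod]
Tick 7: prefer A, take urn from A; A=[tile] B=[disk] C=[ingot,grate,nail,mesh,quill,rod,urn]
Tick 8: prefer B, take disk from B; A=[tile] B=[-] C=[ingot,grate,nail,mesh,quill,rod,urn,disk]
Tick 9: prefer A, take tile from A; A=[-] B=[-] C=[ingot,grate,nail,mesh,quill,rod,urn,disk,tile]

Answer: 9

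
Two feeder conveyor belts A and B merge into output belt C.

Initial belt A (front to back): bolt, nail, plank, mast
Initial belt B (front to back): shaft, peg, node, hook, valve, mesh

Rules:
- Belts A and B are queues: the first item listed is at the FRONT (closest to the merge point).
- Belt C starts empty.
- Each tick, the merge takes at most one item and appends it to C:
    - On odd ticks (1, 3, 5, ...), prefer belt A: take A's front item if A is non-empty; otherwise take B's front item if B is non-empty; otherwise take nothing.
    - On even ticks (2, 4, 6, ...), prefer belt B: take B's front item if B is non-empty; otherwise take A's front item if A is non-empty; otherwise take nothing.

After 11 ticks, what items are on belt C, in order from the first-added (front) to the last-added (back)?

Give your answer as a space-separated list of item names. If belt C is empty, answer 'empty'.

Answer: bolt shaft nail peg plank node mast hook valve mesh

Derivation:
Tick 1: prefer A, take bolt from A; A=[nail,plank,mast] B=[shaft,peg,node,hook,valve,mesh] C=[bolt]
Tick 2: prefer B, take shaft from B; A=[nail,plank,mast] B=[peg,node,hook,valve,mesh] C=[bolt,shaft]
Tick 3: prefer A, take nail from A; A=[plank,mast] B=[peg,node,hook,valve,mesh] C=[bolt,shaft,nail]
Tick 4: prefer B, take peg from B; A=[plank,mast] B=[node,hook,valve,mesh] C=[bolt,shaft,nail,peg]
Tick 5: prefer A, take plank from A; A=[mast] B=[node,hook,valve,mesh] C=[bolt,shaft,nail,peg,plank]
Tick 6: prefer B, take node from B; A=[mast] B=[hook,valve,mesh] C=[bolt,shaft,nail,peg,plank,node]
Tick 7: prefer A, take mast from A; A=[-] B=[hook,valve,mesh] C=[bolt,shaft,nail,peg,plank,node,mast]
Tick 8: prefer B, take hook from B; A=[-] B=[valve,mesh] C=[bolt,shaft,nail,peg,plank,node,mast,hook]
Tick 9: prefer A, take valve from B; A=[-] B=[mesh] C=[bolt,shaft,nail,peg,plank,node,mast,hook,valve]
Tick 10: prefer B, take mesh from B; A=[-] B=[-] C=[bolt,shaft,nail,peg,plank,node,mast,hook,valve,mesh]
Tick 11: prefer A, both empty, nothing taken; A=[-] B=[-] C=[bolt,shaft,nail,peg,plank,node,mast,hook,valve,mesh]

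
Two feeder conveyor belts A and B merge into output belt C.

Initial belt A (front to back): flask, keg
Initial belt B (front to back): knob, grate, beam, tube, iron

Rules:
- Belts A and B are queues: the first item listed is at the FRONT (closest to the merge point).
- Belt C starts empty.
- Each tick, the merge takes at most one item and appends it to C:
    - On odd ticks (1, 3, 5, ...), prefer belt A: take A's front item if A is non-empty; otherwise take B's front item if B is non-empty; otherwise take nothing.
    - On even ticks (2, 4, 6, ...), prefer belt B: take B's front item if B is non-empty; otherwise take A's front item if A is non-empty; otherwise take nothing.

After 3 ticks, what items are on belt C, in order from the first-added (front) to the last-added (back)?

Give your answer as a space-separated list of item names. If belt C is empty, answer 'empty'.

Tick 1: prefer A, take flask from A; A=[keg] B=[knob,grate,beam,tube,iron] C=[flask]
Tick 2: prefer B, take knob from B; A=[keg] B=[grate,beam,tube,iron] C=[flask,knob]
Tick 3: prefer A, take keg from A; A=[-] B=[grate,beam,tube,iron] C=[flask,knob,keg]

Answer: flask knob keg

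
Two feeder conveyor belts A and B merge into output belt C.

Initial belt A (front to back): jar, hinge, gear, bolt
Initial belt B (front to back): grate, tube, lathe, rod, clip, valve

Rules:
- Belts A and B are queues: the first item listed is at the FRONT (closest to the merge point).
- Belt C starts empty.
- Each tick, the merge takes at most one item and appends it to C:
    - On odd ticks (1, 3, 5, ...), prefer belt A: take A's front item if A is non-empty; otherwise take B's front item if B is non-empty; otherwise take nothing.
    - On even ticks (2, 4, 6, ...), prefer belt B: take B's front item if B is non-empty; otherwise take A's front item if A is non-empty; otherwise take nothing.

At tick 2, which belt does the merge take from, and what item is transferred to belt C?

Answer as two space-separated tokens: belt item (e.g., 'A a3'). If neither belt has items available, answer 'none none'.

Tick 1: prefer A, take jar from A; A=[hinge,gear,bolt] B=[grate,tube,lathe,rod,clip,valve] C=[jar]
Tick 2: prefer B, take grate from B; A=[hinge,gear,bolt] B=[tube,lathe,rod,clip,valve] C=[jar,grate]

Answer: B grate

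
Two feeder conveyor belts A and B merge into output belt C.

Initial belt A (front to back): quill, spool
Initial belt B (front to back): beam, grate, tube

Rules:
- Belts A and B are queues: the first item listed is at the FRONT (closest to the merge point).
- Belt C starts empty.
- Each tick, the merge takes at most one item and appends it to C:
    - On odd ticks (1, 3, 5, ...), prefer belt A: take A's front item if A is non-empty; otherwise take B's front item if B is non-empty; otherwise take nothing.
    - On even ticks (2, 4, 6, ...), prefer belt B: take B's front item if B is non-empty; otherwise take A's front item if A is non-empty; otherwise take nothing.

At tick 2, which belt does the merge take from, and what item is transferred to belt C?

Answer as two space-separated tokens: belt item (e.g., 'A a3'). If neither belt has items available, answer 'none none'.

Answer: B beam

Derivation:
Tick 1: prefer A, take quill from A; A=[spool] B=[beam,grate,tube] C=[quill]
Tick 2: prefer B, take beam from B; A=[spool] B=[grate,tube] C=[quill,beam]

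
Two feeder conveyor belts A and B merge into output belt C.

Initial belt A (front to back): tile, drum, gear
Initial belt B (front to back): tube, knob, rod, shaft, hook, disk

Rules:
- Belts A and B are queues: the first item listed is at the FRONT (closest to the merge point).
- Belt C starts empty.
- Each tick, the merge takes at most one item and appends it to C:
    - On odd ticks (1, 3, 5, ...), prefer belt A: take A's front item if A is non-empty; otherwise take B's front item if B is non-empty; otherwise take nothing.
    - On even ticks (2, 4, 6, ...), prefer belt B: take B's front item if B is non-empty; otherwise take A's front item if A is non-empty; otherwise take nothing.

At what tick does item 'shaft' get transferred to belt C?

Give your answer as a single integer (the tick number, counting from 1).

Tick 1: prefer A, take tile from A; A=[drum,gear] B=[tube,knob,rod,shaft,hook,disk] C=[tile]
Tick 2: prefer B, take tube from B; A=[drum,gear] B=[knob,rod,shaft,hook,disk] C=[tile,tube]
Tick 3: prefer A, take drum from A; A=[gear] B=[knob,rod,shaft,hook,disk] C=[tile,tube,drum]
Tick 4: prefer B, take knob from B; A=[gear] B=[rod,shaft,hook,disk] C=[tile,tube,drum,knob]
Tick 5: prefer A, take gear from A; A=[-] B=[rod,shaft,hook,disk] C=[tile,tube,drum,knob,gear]
Tick 6: prefer B, take rod from B; A=[-] B=[shaft,hook,disk] C=[tile,tube,drum,knob,gear,rod]
Tick 7: prefer A, take shaft from B; A=[-] B=[hook,disk] C=[tile,tube,drum,knob,gear,rod,shaft]

Answer: 7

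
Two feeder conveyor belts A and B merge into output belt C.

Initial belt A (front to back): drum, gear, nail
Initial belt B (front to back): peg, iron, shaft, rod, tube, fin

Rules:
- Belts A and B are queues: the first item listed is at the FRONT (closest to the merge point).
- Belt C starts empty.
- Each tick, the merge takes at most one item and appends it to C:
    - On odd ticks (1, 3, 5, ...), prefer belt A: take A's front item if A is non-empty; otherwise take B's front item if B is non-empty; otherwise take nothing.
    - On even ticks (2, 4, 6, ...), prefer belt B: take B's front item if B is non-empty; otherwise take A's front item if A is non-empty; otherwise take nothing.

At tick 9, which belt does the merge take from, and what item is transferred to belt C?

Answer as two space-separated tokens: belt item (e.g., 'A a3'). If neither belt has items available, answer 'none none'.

Answer: B fin

Derivation:
Tick 1: prefer A, take drum from A; A=[gear,nail] B=[peg,iron,shaft,rod,tube,fin] C=[drum]
Tick 2: prefer B, take peg from B; A=[gear,nail] B=[iron,shaft,rod,tube,fin] C=[drum,peg]
Tick 3: prefer A, take gear from A; A=[nail] B=[iron,shaft,rod,tube,fin] C=[drum,peg,gear]
Tick 4: prefer B, take iron from B; A=[nail] B=[shaft,rod,tube,fin] C=[drum,peg,gear,iron]
Tick 5: prefer A, take nail from A; A=[-] B=[shaft,rod,tube,fin] C=[drum,peg,gear,iron,nail]
Tick 6: prefer B, take shaft from B; A=[-] B=[rod,tube,fin] C=[drum,peg,gear,iron,nail,shaft]
Tick 7: prefer A, take rod from B; A=[-] B=[tube,fin] C=[drum,peg,gear,iron,nail,shaft,rod]
Tick 8: prefer B, take tube from B; A=[-] B=[fin] C=[drum,peg,gear,iron,nail,shaft,rod,tube]
Tick 9: prefer A, take fin from B; A=[-] B=[-] C=[drum,peg,gear,iron,nail,shaft,rod,tube,fin]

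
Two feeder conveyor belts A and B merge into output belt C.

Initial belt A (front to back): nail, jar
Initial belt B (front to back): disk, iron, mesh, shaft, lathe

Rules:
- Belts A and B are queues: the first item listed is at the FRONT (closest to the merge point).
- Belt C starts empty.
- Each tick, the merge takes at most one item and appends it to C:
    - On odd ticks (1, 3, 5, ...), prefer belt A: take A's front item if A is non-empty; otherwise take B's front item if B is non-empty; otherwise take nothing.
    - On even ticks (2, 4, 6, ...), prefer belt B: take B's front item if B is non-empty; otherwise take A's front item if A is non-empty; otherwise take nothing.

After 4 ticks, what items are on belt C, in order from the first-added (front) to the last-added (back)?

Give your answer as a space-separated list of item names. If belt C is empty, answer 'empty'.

Tick 1: prefer A, take nail from A; A=[jar] B=[disk,iron,mesh,shaft,lathe] C=[nail]
Tick 2: prefer B, take disk from B; A=[jar] B=[iron,mesh,shaft,lathe] C=[nail,disk]
Tick 3: prefer A, take jar from A; A=[-] B=[iron,mesh,shaft,lathe] C=[nail,disk,jar]
Tick 4: prefer B, take iron from B; A=[-] B=[mesh,shaft,lathe] C=[nail,disk,jar,iron]

Answer: nail disk jar iron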